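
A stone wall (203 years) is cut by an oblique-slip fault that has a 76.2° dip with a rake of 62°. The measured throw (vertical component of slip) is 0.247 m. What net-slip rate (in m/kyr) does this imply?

1.42 m/kyr

dip-slip = throw / sin(dip) = 0.247 / sin(76.2°) = 0.2543 m
net slip = dip-slip / sin(rake) = 0.2543 / sin(62°) = 0.2881 m
rate = 0.2881 m / 203 years = 0.00142 m/yr = 1.42 m/kyr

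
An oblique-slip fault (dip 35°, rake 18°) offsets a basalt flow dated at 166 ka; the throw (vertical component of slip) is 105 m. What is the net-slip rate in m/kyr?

dip-slip = throw / sin(dip) = 105 / sin(35°) = 183.1 m
net slip = dip-slip / sin(rake) = 183.1 / sin(18°) = 592.4 m
rate = 592.4 m / 166 ka = 0.00357 m/yr = 3.57 m/kyr

3.57 m/kyr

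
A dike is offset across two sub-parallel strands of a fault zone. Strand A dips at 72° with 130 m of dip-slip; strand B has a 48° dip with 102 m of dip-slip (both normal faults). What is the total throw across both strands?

throw_A = 130 × sin(72°) = 123.6 m
throw_B = 102 × sin(48°) = 75.80 m
total = 123.6 + 75.80 = 199 m

199 m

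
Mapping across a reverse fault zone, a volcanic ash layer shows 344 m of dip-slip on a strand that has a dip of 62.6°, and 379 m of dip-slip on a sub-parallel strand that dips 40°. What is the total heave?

449 m

heave_A = 344 × cos(62.6°) = 158.3 m
heave_B = 379 × cos(40°) = 290.3 m
total = 158.3 + 290.3 = 449 m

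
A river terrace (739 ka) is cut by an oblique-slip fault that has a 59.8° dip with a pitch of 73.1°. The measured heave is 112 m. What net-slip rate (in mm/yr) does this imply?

dip-slip = heave / cos(dip) = 112 / cos(59.8°) = 222.7 m
net slip = dip-slip / sin(rake) = 222.7 / sin(73.1°) = 232.7 m
rate = 232.7 m / 739 ka = 0.000315 m/yr = 0.315 mm/yr

0.315 mm/yr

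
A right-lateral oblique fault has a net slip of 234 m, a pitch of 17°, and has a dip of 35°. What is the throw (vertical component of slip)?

39.2 m

dip-slip = net slip × sin(rake) = 234 m × sin(17°) = 68.41 m
throw = dip-slip × sin(dip) = 68.41 × sin(35°) = 39.2 m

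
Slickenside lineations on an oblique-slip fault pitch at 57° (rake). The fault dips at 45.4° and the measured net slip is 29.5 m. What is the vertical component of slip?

dip-slip = net slip × sin(rake) = 29.5 m × sin(57°) = 24.74 m
throw = dip-slip × sin(dip) = 24.74 × sin(45.4°) = 17.6 m

17.6 m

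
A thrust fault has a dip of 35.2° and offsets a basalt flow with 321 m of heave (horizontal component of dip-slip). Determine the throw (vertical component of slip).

226 m

throw = heave × tan(dip) = 321 × tan(35.2°) = 226 m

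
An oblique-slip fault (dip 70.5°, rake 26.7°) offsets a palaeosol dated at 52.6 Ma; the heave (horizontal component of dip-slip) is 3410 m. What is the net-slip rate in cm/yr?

dip-slip = heave / cos(dip) = 3410 / cos(70.5°) = 10220 m
net slip = dip-slip / sin(rake) = 10220 / sin(26.7°) = 22740 m
rate = 22740 m / 52.6 Ma = 0.000432 m/yr = 0.0432 cm/yr

0.0432 cm/yr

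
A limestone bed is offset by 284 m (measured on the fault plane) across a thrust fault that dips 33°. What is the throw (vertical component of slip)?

throw = dip-slip × sin(dip) = 284 m × sin(33°) = 155 m

155 m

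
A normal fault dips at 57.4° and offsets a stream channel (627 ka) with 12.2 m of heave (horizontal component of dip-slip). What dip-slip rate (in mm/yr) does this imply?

0.0361 mm/yr

dip-slip = heave / cos(dip) = 12.2 m / cos(57.4°) = 22.64 m
rate = 22.64 m / 627 ka = 0.0000361 m/yr = 0.0361 mm/yr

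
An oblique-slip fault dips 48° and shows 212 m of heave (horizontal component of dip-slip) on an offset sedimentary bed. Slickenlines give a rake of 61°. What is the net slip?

dip-slip = heave / cos(dip) = 212 / cos(48°) = 316.8 m
net slip = dip-slip / sin(rake) = 316.8 / sin(61°) = 362 m

362 m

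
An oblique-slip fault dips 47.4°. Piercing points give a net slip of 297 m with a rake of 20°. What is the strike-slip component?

strike-slip = net slip × cos(rake) = 297 m × cos(20°) = 279 m

279 m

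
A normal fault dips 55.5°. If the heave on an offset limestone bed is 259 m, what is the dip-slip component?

dip-slip = heave / cos(dip) = 259 / cos(55.5°) = 457 m

457 m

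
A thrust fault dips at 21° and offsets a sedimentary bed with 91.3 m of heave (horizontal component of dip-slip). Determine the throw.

throw = heave × tan(dip) = 91.3 × tan(21°) = 35 m

35 m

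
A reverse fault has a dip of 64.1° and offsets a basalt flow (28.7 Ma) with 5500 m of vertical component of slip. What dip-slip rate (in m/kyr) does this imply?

0.213 m/kyr

dip-slip = throw / sin(dip) = 5500 m / sin(64.1°) = 6114 m
rate = 6114 m / 28.7 Ma = 0.000213 m/yr = 0.213 m/kyr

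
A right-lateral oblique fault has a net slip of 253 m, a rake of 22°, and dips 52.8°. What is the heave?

57.3 m

dip-slip = net slip × sin(rake) = 253 m × sin(22°) = 94.78 m
heave = dip-slip × cos(dip) = 94.78 × cos(52.8°) = 57.3 m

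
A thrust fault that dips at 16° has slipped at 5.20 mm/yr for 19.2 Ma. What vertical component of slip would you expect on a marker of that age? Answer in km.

27.5 km

dip-slip = rate × time = 5.20 mm/yr × 19.2 Ma = 99840 m
throw = dip-slip × sin(dip) = 99840 × sin(16°) = 27500 m = 27.5 km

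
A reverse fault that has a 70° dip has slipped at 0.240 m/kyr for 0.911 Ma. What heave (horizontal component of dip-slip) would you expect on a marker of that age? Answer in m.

dip-slip = rate × time = 0.240 m/kyr × 0.911 Ma = 218.6 m
heave = dip-slip × cos(dip) = 218.6 × cos(70°) = 74.8 m

74.8 m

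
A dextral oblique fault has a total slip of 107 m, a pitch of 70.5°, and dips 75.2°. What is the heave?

dip-slip = net slip × sin(rake) = 107 m × sin(70.5°) = 100.9 m
heave = dip-slip × cos(dip) = 100.9 × cos(75.2°) = 25.8 m

25.8 m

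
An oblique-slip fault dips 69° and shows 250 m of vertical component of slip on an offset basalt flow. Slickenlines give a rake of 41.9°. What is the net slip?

dip-slip = throw / sin(dip) = 250 / sin(69°) = 267.8 m
net slip = dip-slip / sin(rake) = 267.8 / sin(41.9°) = 401 m

401 m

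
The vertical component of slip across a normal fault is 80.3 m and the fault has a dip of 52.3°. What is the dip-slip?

dip-slip = throw / sin(dip) = 80.3 / sin(52.3°) = 101 m

101 m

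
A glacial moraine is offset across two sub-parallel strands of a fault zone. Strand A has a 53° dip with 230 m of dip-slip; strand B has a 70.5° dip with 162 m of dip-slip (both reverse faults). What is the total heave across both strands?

heave_A = 230 × cos(53°) = 138.4 m
heave_B = 162 × cos(70.5°) = 54.08 m
total = 138.4 + 54.08 = 192 m

192 m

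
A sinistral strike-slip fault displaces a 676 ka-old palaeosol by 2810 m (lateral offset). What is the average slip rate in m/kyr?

4.16 m/kyr

rate = 2810 m / 676 ka = 0.00416 m/yr = 4.16 m/kyr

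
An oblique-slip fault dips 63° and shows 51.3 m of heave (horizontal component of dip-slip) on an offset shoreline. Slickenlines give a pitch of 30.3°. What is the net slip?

224 m

dip-slip = heave / cos(dip) = 51.3 / cos(63°) = 113 m
net slip = dip-slip / sin(rake) = 113 / sin(30.3°) = 224 m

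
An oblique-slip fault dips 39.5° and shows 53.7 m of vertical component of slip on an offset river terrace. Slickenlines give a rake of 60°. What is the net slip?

dip-slip = throw / sin(dip) = 53.7 / sin(39.5°) = 84.42 m
net slip = dip-slip / sin(rake) = 84.42 / sin(60°) = 97.5 m

97.5 m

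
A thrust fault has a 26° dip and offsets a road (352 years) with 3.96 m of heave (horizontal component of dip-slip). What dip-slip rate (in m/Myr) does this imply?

dip-slip = heave / cos(dip) = 3.96 m / cos(26°) = 4.406 m
rate = 4.406 m / 352 years = 0.0125 m/yr = 12500 m/Myr

12500 m/Myr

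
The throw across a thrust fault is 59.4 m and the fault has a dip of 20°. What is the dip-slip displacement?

dip-slip = throw / sin(dip) = 59.4 / sin(20°) = 174 m

174 m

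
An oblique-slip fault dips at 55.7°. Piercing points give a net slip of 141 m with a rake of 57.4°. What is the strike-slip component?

strike-slip = net slip × cos(rake) = 141 m × cos(57.4°) = 76 m

76 m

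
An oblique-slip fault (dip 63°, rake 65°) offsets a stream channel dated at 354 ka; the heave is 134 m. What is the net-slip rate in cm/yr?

0.0920 cm/yr

dip-slip = heave / cos(dip) = 134 / cos(63°) = 295.2 m
net slip = dip-slip / sin(rake) = 295.2 / sin(65°) = 325.7 m
rate = 325.7 m / 354 ka = 0.000920 m/yr = 0.0920 cm/yr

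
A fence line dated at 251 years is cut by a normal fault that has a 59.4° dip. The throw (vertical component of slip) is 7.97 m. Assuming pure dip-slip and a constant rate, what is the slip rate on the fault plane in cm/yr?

dip-slip = throw / sin(dip) = 7.97 m / sin(59.4°) = 9.259 m
rate = 9.259 m / 251 years = 0.0369 m/yr = 3.69 cm/yr

3.69 cm/yr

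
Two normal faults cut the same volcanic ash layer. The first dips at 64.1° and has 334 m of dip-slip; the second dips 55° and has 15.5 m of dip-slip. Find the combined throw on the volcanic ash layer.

throw_A = 334 × sin(64.1°) = 300.5 m
throw_B = 15.5 × sin(55°) = 12.70 m
total = 300.5 + 12.70 = 313 m

313 m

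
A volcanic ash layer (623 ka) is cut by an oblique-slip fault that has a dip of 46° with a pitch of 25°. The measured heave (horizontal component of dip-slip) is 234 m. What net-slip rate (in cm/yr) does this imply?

dip-slip = heave / cos(dip) = 234 / cos(46°) = 336.9 m
net slip = dip-slip / sin(rake) = 336.9 / sin(25°) = 797.1 m
rate = 797.1 m / 623 ka = 0.00128 m/yr = 0.128 cm/yr

0.128 cm/yr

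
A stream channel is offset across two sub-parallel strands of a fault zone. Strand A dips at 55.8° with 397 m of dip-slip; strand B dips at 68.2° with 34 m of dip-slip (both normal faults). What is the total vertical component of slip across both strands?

360 m

throw_A = 397 × sin(55.8°) = 328.4 m
throw_B = 34 × sin(68.2°) = 31.57 m
total = 328.4 + 31.57 = 360 m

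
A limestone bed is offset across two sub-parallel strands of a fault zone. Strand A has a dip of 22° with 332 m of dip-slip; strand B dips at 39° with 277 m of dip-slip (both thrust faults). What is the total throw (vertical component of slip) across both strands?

299 m

throw_A = 332 × sin(22°) = 124.4 m
throw_B = 277 × sin(39°) = 174.3 m
total = 124.4 + 174.3 = 299 m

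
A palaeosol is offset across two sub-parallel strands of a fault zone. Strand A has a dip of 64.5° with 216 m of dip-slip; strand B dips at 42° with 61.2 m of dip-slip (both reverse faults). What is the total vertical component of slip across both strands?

throw_A = 216 × sin(64.5°) = 195 m
throw_B = 61.2 × sin(42°) = 40.95 m
total = 195 + 40.95 = 236 m

236 m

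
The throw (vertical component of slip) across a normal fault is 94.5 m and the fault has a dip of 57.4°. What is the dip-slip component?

112 m

dip-slip = throw / sin(dip) = 94.5 / sin(57.4°) = 112 m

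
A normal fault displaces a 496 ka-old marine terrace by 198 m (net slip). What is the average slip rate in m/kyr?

rate = 198 m / 496 ka = 0.000399 m/yr = 0.399 m/kyr

0.399 m/kyr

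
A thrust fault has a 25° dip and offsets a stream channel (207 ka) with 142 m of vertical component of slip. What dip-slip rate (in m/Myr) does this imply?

1620 m/Myr

dip-slip = throw / sin(dip) = 142 m / sin(25°) = 336 m
rate = 336 m / 207 ka = 0.00162 m/yr = 1620 m/Myr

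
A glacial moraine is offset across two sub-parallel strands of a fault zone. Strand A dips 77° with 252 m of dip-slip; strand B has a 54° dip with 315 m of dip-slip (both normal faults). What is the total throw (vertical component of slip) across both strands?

throw_A = 252 × sin(77°) = 245.5 m
throw_B = 315 × sin(54°) = 254.8 m
total = 245.5 + 254.8 = 500 m

500 m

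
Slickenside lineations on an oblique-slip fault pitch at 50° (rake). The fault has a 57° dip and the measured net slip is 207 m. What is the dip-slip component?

dip-slip = net slip × sin(rake) = 207 m × sin(50°) = 159 m

159 m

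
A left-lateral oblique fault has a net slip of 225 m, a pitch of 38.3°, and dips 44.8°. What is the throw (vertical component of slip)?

dip-slip = net slip × sin(rake) = 225 m × sin(38.3°) = 139.5 m
throw = dip-slip × sin(dip) = 139.5 × sin(44.8°) = 98.3 m

98.3 m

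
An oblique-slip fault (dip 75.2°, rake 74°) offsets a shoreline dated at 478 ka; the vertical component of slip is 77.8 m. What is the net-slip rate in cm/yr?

0.0175 cm/yr

dip-slip = throw / sin(dip) = 77.8 / sin(75.2°) = 80.47 m
net slip = dip-slip / sin(rake) = 80.47 / sin(74°) = 83.71 m
rate = 83.71 m / 478 ka = 0.000175 m/yr = 0.0175 cm/yr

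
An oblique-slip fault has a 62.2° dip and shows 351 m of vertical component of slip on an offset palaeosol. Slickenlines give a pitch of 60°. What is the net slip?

dip-slip = throw / sin(dip) = 351 / sin(62.2°) = 396.8 m
net slip = dip-slip / sin(rake) = 396.8 / sin(60°) = 458 m

458 m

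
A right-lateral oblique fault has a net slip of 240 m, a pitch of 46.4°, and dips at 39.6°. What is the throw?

dip-slip = net slip × sin(rake) = 240 m × sin(46.4°) = 173.8 m
throw = dip-slip × sin(dip) = 173.8 × sin(39.6°) = 111 m

111 m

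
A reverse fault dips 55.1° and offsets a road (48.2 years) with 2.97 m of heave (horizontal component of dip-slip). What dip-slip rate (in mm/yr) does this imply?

dip-slip = heave / cos(dip) = 2.97 m / cos(55.1°) = 5.191 m
rate = 5.191 m / 48.2 years = 0.108 m/yr = 108 mm/yr

108 mm/yr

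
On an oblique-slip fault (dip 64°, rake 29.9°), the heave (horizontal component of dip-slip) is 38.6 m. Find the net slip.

177 m

dip-slip = heave / cos(dip) = 38.6 / cos(64°) = 88.05 m
net slip = dip-slip / sin(rake) = 88.05 / sin(29.9°) = 177 m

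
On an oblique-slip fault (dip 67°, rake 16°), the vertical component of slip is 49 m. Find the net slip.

dip-slip = throw / sin(dip) = 49 / sin(67°) = 53.23 m
net slip = dip-slip / sin(rake) = 53.23 / sin(16°) = 193 m

193 m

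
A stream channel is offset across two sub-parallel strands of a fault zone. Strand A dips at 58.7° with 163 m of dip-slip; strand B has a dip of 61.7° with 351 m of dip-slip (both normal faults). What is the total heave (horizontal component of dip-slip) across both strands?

251 m

heave_A = 163 × cos(58.7°) = 84.68 m
heave_B = 351 × cos(61.7°) = 166.4 m
total = 84.68 + 166.4 = 251 m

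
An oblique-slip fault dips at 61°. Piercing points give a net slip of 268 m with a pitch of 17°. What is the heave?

38 m

dip-slip = net slip × sin(rake) = 268 m × sin(17°) = 78.36 m
heave = dip-slip × cos(dip) = 78.36 × cos(61°) = 38 m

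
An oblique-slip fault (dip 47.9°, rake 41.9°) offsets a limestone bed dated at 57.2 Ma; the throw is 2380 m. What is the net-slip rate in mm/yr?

dip-slip = throw / sin(dip) = 2380 / sin(47.9°) = 3208 m
net slip = dip-slip / sin(rake) = 3208 / sin(41.9°) = 4803 m
rate = 4803 m / 57.2 Ma = 0.0000840 m/yr = 0.0840 mm/yr

0.0840 mm/yr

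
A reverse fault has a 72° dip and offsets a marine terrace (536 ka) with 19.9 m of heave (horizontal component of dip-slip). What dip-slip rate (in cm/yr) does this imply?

0.0120 cm/yr

dip-slip = heave / cos(dip) = 19.9 m / cos(72°) = 64.40 m
rate = 64.40 m / 536 ka = 0.000120 m/yr = 0.0120 cm/yr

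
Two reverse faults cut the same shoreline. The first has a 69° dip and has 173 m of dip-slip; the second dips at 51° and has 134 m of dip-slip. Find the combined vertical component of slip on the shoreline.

throw_A = 173 × sin(69°) = 161.5 m
throw_B = 134 × sin(51°) = 104.1 m
total = 161.5 + 104.1 = 266 m

266 m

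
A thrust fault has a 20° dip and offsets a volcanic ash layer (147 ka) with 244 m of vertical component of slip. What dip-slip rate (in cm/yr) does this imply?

0.485 cm/yr

dip-slip = throw / sin(dip) = 244 m / sin(20°) = 713.4 m
rate = 713.4 m / 147 ka = 0.00485 m/yr = 0.485 cm/yr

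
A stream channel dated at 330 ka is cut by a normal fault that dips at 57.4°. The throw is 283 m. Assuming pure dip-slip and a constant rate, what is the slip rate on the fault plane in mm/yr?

1.02 mm/yr

dip-slip = throw / sin(dip) = 283 m / sin(57.4°) = 335.9 m
rate = 335.9 m / 330 ka = 0.00102 m/yr = 1.02 mm/yr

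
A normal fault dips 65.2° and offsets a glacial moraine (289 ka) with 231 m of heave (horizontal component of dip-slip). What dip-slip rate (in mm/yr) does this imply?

dip-slip = heave / cos(dip) = 231 m / cos(65.2°) = 550.7 m
rate = 550.7 m / 289 ka = 0.00191 m/yr = 1.91 mm/yr

1.91 mm/yr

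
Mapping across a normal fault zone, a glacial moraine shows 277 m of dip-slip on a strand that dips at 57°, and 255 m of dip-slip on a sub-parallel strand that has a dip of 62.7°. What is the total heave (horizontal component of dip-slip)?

268 m

heave_A = 277 × cos(57°) = 150.9 m
heave_B = 255 × cos(62.7°) = 117 m
total = 150.9 + 117 = 268 m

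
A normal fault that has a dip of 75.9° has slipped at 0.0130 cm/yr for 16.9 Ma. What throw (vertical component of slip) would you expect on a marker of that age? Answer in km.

dip-slip = rate × time = 0.0130 cm/yr × 16.9 Ma = 2197 m
throw = dip-slip × sin(dip) = 2197 × sin(75.9°) = 2130 m = 2.13 km

2.13 km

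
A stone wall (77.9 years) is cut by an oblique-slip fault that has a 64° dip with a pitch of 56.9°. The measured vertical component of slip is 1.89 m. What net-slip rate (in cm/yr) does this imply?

dip-slip = throw / sin(dip) = 1.89 / sin(64°) = 2.103 m
net slip = dip-slip / sin(rake) = 2.103 / sin(56.9°) = 2.510 m
rate = 2.510 m / 77.9 years = 0.0322 m/yr = 3.22 cm/yr

3.22 cm/yr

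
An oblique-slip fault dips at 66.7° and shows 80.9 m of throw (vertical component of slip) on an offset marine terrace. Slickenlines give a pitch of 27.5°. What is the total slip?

191 m

dip-slip = throw / sin(dip) = 80.9 / sin(66.7°) = 88.08 m
net slip = dip-slip / sin(rake) = 88.08 / sin(27.5°) = 191 m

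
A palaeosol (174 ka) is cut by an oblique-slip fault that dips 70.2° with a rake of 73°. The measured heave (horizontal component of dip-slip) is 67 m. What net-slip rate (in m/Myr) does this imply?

dip-slip = heave / cos(dip) = 67 / cos(70.2°) = 197.8 m
net slip = dip-slip / sin(rake) = 197.8 / sin(73°) = 206.8 m
rate = 206.8 m / 174 ka = 0.00119 m/yr = 1190 m/Myr

1190 m/Myr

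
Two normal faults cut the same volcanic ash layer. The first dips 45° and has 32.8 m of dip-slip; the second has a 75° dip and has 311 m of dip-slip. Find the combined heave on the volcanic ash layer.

104 m

heave_A = 32.8 × cos(45°) = 23.19 m
heave_B = 311 × cos(75°) = 80.49 m
total = 23.19 + 80.49 = 104 m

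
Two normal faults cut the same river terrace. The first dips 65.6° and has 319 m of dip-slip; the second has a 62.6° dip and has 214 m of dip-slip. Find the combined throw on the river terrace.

throw_A = 319 × sin(65.6°) = 290.5 m
throw_B = 214 × sin(62.6°) = 190 m
total = 290.5 + 190 = 481 m

481 m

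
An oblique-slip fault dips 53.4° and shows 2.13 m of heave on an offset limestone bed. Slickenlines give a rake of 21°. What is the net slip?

dip-slip = heave / cos(dip) = 2.13 / cos(53.4°) = 3.572 m
net slip = dip-slip / sin(rake) = 3.572 / sin(21°) = 9.97 m

9.97 m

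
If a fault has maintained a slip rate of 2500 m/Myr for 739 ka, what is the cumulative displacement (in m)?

1850 m

slip = rate × time = 2500 m/Myr × 739 ka = 1850 m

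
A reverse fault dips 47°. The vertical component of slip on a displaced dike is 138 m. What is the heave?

heave = throw / tan(dip) = 138 / tan(47°) = 129 m

129 m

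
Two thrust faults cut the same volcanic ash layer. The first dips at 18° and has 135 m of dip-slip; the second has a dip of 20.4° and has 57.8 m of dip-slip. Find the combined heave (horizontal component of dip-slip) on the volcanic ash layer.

183 m

heave_A = 135 × cos(18°) = 128.4 m
heave_B = 57.8 × cos(20.4°) = 54.17 m
total = 128.4 + 54.17 = 183 m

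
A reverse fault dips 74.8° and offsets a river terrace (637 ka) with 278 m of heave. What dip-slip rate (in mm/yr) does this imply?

dip-slip = heave / cos(dip) = 278 m / cos(74.8°) = 1060 m
rate = 1060 m / 637 ka = 0.00166 m/yr = 1.66 mm/yr

1.66 mm/yr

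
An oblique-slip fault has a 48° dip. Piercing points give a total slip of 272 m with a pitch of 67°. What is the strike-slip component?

106 m

strike-slip = net slip × cos(rake) = 272 m × cos(67°) = 106 m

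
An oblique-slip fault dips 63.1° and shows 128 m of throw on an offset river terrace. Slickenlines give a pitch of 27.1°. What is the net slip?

dip-slip = throw / sin(dip) = 128 / sin(63.1°) = 143.5 m
net slip = dip-slip / sin(rake) = 143.5 / sin(27.1°) = 315 m

315 m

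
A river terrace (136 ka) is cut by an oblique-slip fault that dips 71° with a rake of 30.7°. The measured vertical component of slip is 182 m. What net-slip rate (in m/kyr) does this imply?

2.77 m/kyr

dip-slip = throw / sin(dip) = 182 / sin(71°) = 192.5 m
net slip = dip-slip / sin(rake) = 192.5 / sin(30.7°) = 377 m
rate = 377 m / 136 ka = 0.00277 m/yr = 2.77 m/kyr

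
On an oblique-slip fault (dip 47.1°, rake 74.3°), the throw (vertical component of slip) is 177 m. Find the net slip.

dip-slip = throw / sin(dip) = 177 / sin(47.1°) = 241.6 m
net slip = dip-slip / sin(rake) = 241.6 / sin(74.3°) = 251 m

251 m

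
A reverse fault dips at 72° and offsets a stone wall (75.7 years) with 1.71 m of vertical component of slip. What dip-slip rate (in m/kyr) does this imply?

23.8 m/kyr

dip-slip = throw / sin(dip) = 1.71 m / sin(72°) = 1.798 m
rate = 1.798 m / 75.7 years = 0.0238 m/yr = 23.8 m/kyr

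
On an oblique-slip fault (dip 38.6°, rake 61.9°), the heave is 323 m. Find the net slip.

469 m

dip-slip = heave / cos(dip) = 323 / cos(38.6°) = 413.3 m
net slip = dip-slip / sin(rake) = 413.3 / sin(61.9°) = 469 m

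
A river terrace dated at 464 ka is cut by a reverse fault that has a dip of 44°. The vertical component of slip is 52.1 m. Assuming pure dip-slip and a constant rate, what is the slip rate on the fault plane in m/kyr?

0.162 m/kyr

dip-slip = throw / sin(dip) = 52.1 m / sin(44°) = 75 m
rate = 75 m / 464 ka = 0.000162 m/yr = 0.162 m/kyr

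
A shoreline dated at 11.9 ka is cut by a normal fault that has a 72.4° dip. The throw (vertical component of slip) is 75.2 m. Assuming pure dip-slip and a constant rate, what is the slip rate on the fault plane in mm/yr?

6.63 mm/yr

dip-slip = throw / sin(dip) = 75.2 m / sin(72.4°) = 78.89 m
rate = 78.89 m / 11.9 ka = 0.00663 m/yr = 6.63 mm/yr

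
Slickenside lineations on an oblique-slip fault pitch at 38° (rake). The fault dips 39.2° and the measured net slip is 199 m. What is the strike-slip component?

strike-slip = net slip × cos(rake) = 199 m × cos(38°) = 157 m

157 m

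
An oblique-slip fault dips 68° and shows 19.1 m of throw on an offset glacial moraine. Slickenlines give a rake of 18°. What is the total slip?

dip-slip = throw / sin(dip) = 19.1 / sin(68°) = 20.60 m
net slip = dip-slip / sin(rake) = 20.60 / sin(18°) = 66.7 m

66.7 m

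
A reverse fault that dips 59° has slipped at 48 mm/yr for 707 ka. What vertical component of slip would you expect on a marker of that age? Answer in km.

dip-slip = rate × time = 48 mm/yr × 707 ka = 33940 m
throw = dip-slip × sin(dip) = 33940 × sin(59°) = 29100 m = 29.1 km

29.1 km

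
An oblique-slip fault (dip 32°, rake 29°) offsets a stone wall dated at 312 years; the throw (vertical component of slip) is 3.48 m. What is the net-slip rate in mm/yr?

dip-slip = throw / sin(dip) = 3.48 / sin(32°) = 6.567 m
net slip = dip-slip / sin(rake) = 6.567 / sin(29°) = 13.55 m
rate = 13.55 m / 312 years = 0.0434 m/yr = 43.4 mm/yr

43.4 mm/yr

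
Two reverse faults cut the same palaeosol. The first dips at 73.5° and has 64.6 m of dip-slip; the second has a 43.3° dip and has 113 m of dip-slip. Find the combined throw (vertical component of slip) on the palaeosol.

throw_A = 64.6 × sin(73.5°) = 61.94 m
throw_B = 113 × sin(43.3°) = 77.50 m
total = 61.94 + 77.50 = 139 m

139 m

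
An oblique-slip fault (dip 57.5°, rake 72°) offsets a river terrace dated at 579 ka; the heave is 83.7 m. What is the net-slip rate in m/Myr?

dip-slip = heave / cos(dip) = 83.7 / cos(57.5°) = 155.8 m
net slip = dip-slip / sin(rake) = 155.8 / sin(72°) = 163.8 m
rate = 163.8 m / 579 ka = 0.000283 m/yr = 283 m/Myr

283 m/Myr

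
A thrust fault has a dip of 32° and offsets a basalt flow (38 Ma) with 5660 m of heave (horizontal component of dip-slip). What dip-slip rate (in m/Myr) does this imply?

176 m/Myr

dip-slip = heave / cos(dip) = 5660 m / cos(32°) = 6674 m
rate = 6674 m / 38 Ma = 0.000176 m/yr = 176 m/Myr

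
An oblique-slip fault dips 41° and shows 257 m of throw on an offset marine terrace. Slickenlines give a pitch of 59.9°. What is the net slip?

453 m

dip-slip = throw / sin(dip) = 257 / sin(41°) = 391.7 m
net slip = dip-slip / sin(rake) = 391.7 / sin(59.9°) = 453 m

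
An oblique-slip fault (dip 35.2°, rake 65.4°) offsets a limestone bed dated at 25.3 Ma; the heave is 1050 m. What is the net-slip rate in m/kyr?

dip-slip = heave / cos(dip) = 1050 / cos(35.2°) = 1285 m
net slip = dip-slip / sin(rake) = 1285 / sin(65.4°) = 1413 m
rate = 1413 m / 25.3 Ma = 0.0000559 m/yr = 0.0559 m/kyr

0.0559 m/kyr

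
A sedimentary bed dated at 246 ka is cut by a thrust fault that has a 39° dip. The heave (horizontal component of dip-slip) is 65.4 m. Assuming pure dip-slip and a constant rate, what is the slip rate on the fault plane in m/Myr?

dip-slip = heave / cos(dip) = 65.4 m / cos(39°) = 84.15 m
rate = 84.15 m / 246 ka = 0.000342 m/yr = 342 m/Myr

342 m/Myr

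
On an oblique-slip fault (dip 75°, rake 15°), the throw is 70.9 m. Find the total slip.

284 m

dip-slip = throw / sin(dip) = 70.9 / sin(75°) = 73.40 m
net slip = dip-slip / sin(rake) = 73.40 / sin(15°) = 284 m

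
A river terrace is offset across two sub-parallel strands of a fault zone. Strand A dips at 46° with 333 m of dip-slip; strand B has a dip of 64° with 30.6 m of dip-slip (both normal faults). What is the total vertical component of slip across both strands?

267 m

throw_A = 333 × sin(46°) = 239.5 m
throw_B = 30.6 × sin(64°) = 27.50 m
total = 239.5 + 27.50 = 267 m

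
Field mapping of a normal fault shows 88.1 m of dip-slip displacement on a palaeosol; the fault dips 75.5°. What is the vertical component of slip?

85.3 m

throw = dip-slip × sin(dip) = 88.1 m × sin(75.5°) = 85.3 m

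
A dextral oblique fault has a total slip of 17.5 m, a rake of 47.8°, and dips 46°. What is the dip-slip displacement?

13 m

dip-slip = net slip × sin(rake) = 17.5 m × sin(47.8°) = 13 m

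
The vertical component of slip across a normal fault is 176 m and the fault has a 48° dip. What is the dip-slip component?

dip-slip = throw / sin(dip) = 176 / sin(48°) = 237 m

237 m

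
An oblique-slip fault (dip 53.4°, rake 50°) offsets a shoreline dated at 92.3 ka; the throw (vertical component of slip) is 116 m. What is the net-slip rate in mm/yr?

2.04 mm/yr

dip-slip = throw / sin(dip) = 116 / sin(53.4°) = 144.5 m
net slip = dip-slip / sin(rake) = 144.5 / sin(50°) = 188.6 m
rate = 188.6 m / 92.3 ka = 0.00204 m/yr = 2.04 mm/yr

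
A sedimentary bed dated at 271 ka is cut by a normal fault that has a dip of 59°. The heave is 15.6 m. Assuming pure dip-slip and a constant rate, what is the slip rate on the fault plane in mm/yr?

0.112 mm/yr

dip-slip = heave / cos(dip) = 15.6 m / cos(59°) = 30.29 m
rate = 30.29 m / 271 ka = 0.000112 m/yr = 0.112 mm/yr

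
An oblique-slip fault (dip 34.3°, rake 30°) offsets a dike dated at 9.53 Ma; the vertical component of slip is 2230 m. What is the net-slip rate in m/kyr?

0.830 m/kyr

dip-slip = throw / sin(dip) = 2230 / sin(34.3°) = 3957 m
net slip = dip-slip / sin(rake) = 3957 / sin(30°) = 7914 m
rate = 7914 m / 9.53 Ma = 0.000830 m/yr = 0.830 m/kyr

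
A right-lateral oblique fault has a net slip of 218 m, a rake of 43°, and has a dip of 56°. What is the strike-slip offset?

159 m

strike-slip = net slip × cos(rake) = 218 m × cos(43°) = 159 m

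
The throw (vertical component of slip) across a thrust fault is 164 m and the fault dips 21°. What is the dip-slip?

458 m

dip-slip = throw / sin(dip) = 164 / sin(21°) = 458 m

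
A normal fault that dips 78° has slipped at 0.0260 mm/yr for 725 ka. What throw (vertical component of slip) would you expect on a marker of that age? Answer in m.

18.4 m

dip-slip = rate × time = 0.0260 mm/yr × 725 ka = 18.85 m
throw = dip-slip × sin(dip) = 18.85 × sin(78°) = 18.4 m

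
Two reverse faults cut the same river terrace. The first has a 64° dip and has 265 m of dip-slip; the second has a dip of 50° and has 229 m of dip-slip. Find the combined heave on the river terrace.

263 m

heave_A = 265 × cos(64°) = 116.2 m
heave_B = 229 × cos(50°) = 147.2 m
total = 116.2 + 147.2 = 263 m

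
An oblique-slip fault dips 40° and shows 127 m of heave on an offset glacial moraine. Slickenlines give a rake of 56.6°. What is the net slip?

199 m

dip-slip = heave / cos(dip) = 127 / cos(40°) = 165.8 m
net slip = dip-slip / sin(rake) = 165.8 / sin(56.6°) = 199 m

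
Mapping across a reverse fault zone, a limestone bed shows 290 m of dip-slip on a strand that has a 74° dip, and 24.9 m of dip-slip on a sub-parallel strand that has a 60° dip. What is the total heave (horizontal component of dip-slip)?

92.4 m

heave_A = 290 × cos(74°) = 79.93 m
heave_B = 24.9 × cos(60°) = 12.45 m
total = 79.93 + 12.45 = 92.4 m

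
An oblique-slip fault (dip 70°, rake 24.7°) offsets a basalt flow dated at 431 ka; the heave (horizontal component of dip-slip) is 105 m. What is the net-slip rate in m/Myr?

1700 m/Myr

dip-slip = heave / cos(dip) = 105 / cos(70°) = 307 m
net slip = dip-slip / sin(rake) = 307 / sin(24.7°) = 734.7 m
rate = 734.7 m / 431 ka = 0.00170 m/yr = 1700 m/Myr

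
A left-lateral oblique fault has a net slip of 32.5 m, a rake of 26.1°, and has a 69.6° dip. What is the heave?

dip-slip = net slip × sin(rake) = 32.5 m × sin(26.1°) = 14.30 m
heave = dip-slip × cos(dip) = 14.30 × cos(69.6°) = 4.98 m

4.98 m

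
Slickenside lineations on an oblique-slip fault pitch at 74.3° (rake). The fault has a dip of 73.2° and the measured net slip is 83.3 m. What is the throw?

dip-slip = net slip × sin(rake) = 83.3 m × sin(74.3°) = 80.19 m
throw = dip-slip × sin(dip) = 80.19 × sin(73.2°) = 76.8 m

76.8 m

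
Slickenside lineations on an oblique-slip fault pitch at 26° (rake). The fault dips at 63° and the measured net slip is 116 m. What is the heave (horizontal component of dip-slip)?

dip-slip = net slip × sin(rake) = 116 m × sin(26°) = 50.85 m
heave = dip-slip × cos(dip) = 50.85 × cos(63°) = 23.1 m

23.1 m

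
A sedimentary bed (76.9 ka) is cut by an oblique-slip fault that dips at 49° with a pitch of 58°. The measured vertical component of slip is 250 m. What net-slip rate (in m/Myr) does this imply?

dip-slip = throw / sin(dip) = 250 / sin(49°) = 331.3 m
net slip = dip-slip / sin(rake) = 331.3 / sin(58°) = 390.6 m
rate = 390.6 m / 76.9 ka = 0.00508 m/yr = 5080 m/Myr

5080 m/Myr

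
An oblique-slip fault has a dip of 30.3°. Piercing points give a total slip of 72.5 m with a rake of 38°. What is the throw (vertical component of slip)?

22.5 m

dip-slip = net slip × sin(rake) = 72.5 m × sin(38°) = 44.64 m
throw = dip-slip × sin(dip) = 44.64 × sin(30.3°) = 22.5 m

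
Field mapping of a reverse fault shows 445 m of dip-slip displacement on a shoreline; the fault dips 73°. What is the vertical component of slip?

426 m

throw = dip-slip × sin(dip) = 445 m × sin(73°) = 426 m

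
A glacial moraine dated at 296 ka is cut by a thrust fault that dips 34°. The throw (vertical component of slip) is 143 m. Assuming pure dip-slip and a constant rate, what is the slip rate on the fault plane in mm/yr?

0.864 mm/yr

dip-slip = throw / sin(dip) = 143 m / sin(34°) = 255.7 m
rate = 255.7 m / 296 ka = 0.000864 m/yr = 0.864 mm/yr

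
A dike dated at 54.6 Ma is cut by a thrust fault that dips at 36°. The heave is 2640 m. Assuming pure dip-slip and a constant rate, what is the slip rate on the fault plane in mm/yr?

dip-slip = heave / cos(dip) = 2640 m / cos(36°) = 3263 m
rate = 3263 m / 54.6 Ma = 0.0000598 m/yr = 0.0598 mm/yr

0.0598 mm/yr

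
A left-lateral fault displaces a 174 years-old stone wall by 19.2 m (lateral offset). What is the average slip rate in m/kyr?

110 m/kyr

rate = 19.2 m / 174 years = 0.110 m/yr = 110 m/kyr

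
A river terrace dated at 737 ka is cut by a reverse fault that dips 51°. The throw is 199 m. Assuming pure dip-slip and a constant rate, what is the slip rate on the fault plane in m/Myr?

dip-slip = throw / sin(dip) = 199 m / sin(51°) = 256.1 m
rate = 256.1 m / 737 ka = 0.000347 m/yr = 347 m/Myr

347 m/Myr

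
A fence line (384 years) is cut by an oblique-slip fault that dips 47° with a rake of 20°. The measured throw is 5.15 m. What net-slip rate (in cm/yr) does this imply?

5.36 cm/yr

dip-slip = throw / sin(dip) = 5.15 / sin(47°) = 7.042 m
net slip = dip-slip / sin(rake) = 7.042 / sin(20°) = 20.59 m
rate = 20.59 m / 384 years = 0.0536 m/yr = 5.36 cm/yr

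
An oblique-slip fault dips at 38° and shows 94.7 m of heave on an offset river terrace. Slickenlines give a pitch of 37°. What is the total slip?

dip-slip = heave / cos(dip) = 94.7 / cos(38°) = 120.2 m
net slip = dip-slip / sin(rake) = 120.2 / sin(37°) = 200 m

200 m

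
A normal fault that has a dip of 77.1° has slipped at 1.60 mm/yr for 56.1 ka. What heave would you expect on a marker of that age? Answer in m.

20 m

dip-slip = rate × time = 1.60 mm/yr × 56.1 ka = 89.76 m
heave = dip-slip × cos(dip) = 89.76 × cos(77.1°) = 20 m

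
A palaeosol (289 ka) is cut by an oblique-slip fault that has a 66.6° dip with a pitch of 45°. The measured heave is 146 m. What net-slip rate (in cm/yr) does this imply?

0.180 cm/yr

dip-slip = heave / cos(dip) = 146 / cos(66.6°) = 367.6 m
net slip = dip-slip / sin(rake) = 367.6 / sin(45°) = 519.9 m
rate = 519.9 m / 289 ka = 0.00180 m/yr = 0.180 cm/yr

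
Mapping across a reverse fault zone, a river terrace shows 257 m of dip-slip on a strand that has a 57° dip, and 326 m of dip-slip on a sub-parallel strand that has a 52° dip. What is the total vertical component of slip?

472 m

throw_A = 257 × sin(57°) = 215.5 m
throw_B = 326 × sin(52°) = 256.9 m
total = 215.5 + 256.9 = 472 m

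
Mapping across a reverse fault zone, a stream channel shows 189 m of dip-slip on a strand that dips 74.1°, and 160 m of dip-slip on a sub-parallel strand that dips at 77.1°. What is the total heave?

87.5 m

heave_A = 189 × cos(74.1°) = 51.78 m
heave_B = 160 × cos(77.1°) = 35.72 m
total = 51.78 + 35.72 = 87.5 m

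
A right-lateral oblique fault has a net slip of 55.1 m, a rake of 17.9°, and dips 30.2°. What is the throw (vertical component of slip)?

8.52 m

dip-slip = net slip × sin(rake) = 55.1 m × sin(17.9°) = 16.94 m
throw = dip-slip × sin(dip) = 16.94 × sin(30.2°) = 8.52 m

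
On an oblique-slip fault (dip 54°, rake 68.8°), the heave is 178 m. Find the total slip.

dip-slip = heave / cos(dip) = 178 / cos(54°) = 302.8 m
net slip = dip-slip / sin(rake) = 302.8 / sin(68.8°) = 325 m

325 m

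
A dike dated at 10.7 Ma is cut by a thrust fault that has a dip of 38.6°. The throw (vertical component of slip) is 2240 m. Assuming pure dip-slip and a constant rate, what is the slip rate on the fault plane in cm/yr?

0.0336 cm/yr

dip-slip = throw / sin(dip) = 2240 m / sin(38.6°) = 3590 m
rate = 3590 m / 10.7 Ma = 0.000336 m/yr = 0.0336 cm/yr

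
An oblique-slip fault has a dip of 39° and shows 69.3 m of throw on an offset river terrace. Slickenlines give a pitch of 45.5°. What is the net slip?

dip-slip = throw / sin(dip) = 69.3 / sin(39°) = 110.1 m
net slip = dip-slip / sin(rake) = 110.1 / sin(45.5°) = 154 m

154 m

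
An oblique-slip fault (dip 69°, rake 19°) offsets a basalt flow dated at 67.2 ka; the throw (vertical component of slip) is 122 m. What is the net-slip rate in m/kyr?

5.97 m/kyr

dip-slip = throw / sin(dip) = 122 / sin(69°) = 130.7 m
net slip = dip-slip / sin(rake) = 130.7 / sin(19°) = 401.4 m
rate = 401.4 m / 67.2 ka = 0.00597 m/yr = 5.97 m/kyr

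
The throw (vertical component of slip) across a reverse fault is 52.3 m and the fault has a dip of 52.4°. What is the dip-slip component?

66 m

dip-slip = throw / sin(dip) = 52.3 / sin(52.4°) = 66 m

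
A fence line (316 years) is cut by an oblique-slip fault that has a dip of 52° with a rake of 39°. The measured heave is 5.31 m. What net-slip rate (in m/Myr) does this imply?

43400 m/Myr

dip-slip = heave / cos(dip) = 5.31 / cos(52°) = 8.625 m
net slip = dip-slip / sin(rake) = 8.625 / sin(39°) = 13.71 m
rate = 13.71 m / 316 years = 0.0434 m/yr = 43400 m/Myr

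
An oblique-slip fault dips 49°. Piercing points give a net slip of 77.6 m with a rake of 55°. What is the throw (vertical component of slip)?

dip-slip = net slip × sin(rake) = 77.6 m × sin(55°) = 63.57 m
throw = dip-slip × sin(dip) = 63.57 × sin(49°) = 48 m

48 m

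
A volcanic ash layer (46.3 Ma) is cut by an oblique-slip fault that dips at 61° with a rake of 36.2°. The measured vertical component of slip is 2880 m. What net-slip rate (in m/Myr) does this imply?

dip-slip = throw / sin(dip) = 2880 / sin(61°) = 3293 m
net slip = dip-slip / sin(rake) = 3293 / sin(36.2°) = 5575 m
rate = 5575 m / 46.3 Ma = 0.000120 m/yr = 120 m/Myr

120 m/Myr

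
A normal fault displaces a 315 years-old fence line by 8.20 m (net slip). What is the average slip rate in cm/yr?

2.60 cm/yr

rate = 8.20 m / 315 years = 0.0260 m/yr = 2.60 cm/yr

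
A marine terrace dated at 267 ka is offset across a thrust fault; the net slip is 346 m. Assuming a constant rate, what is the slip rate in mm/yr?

1.30 mm/yr

rate = 346 m / 267 ka = 0.00130 m/yr = 1.30 mm/yr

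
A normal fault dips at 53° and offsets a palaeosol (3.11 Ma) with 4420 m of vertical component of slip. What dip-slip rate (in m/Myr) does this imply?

dip-slip = throw / sin(dip) = 4420 m / sin(53°) = 5534 m
rate = 5534 m / 3.11 Ma = 0.00178 m/yr = 1780 m/Myr

1780 m/Myr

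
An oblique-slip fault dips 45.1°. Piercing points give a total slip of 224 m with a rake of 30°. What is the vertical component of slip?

79.3 m

dip-slip = net slip × sin(rake) = 224 m × sin(30°) = 112 m
throw = dip-slip × sin(dip) = 112 × sin(45.1°) = 79.3 m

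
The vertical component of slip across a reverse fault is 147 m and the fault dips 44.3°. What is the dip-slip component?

210 m

dip-slip = throw / sin(dip) = 147 / sin(44.3°) = 210 m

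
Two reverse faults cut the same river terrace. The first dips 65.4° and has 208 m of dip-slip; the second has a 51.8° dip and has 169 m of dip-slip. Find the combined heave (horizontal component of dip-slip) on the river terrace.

191 m

heave_A = 208 × cos(65.4°) = 86.59 m
heave_B = 169 × cos(51.8°) = 104.5 m
total = 86.59 + 104.5 = 191 m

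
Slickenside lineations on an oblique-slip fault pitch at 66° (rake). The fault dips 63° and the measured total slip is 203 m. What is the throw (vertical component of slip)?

dip-slip = net slip × sin(rake) = 203 m × sin(66°) = 185.4 m
throw = dip-slip × sin(dip) = 185.4 × sin(63°) = 165 m

165 m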